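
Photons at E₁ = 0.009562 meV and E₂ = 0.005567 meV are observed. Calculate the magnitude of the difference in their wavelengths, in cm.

9.30 cm

Using λ = hc/E: λ₁ = 0.12966 m, λ₂ = 0.22271 m.
|Δλ| = |0.12966 − 0.22271| = 0.0930 m = 9.30 cm.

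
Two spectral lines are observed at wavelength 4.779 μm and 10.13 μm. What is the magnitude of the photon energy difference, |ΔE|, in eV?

0.137 eV

Using E = hc/λ: E₁ = 4.1566e-20 J, E₂ = 1.9610e-20 J.
|ΔE| = |4.1566e-20 − 1.9610e-20| = 2.20e-20 J = 0.137 eV.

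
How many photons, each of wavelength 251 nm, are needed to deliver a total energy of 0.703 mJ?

Per-photon energy: E = 7.914 × 10^-19 J (from wavelength = 251 nm).
N = E_total / E_photon = 7.03 × 10^-4 J / 7.914 × 10^-19 J = 8.88 × 10^14.

8.88 × 10^14 photons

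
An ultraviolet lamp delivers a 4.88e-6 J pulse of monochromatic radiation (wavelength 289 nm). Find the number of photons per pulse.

Per-photon energy: E = 6.874e-19 J (from wavelength = 289 nm).
N = E_total / E_photon = 4.88e-6 J / 6.874e-19 J = 7.10e12.

7.10e12 photons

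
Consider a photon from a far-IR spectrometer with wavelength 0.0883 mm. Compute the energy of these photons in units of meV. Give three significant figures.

Take h = 6.62607015 × 10^-34 J·s, c = 2.99792458 × 10^8 m/s, 1 eV = 1.602176634 × 10^-19 J.
In SI units: λ = 0.0883 mm = 8.83 × 10^-5 m.
Since E = hc/λ for a photon, E = 2.250 × 10^-21 J.
Converting to meV: E = 14.04 meV ≈ 14.0 meV.

14.0 meV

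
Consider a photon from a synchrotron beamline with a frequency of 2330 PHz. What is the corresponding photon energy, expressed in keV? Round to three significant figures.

Convert to SI: f = 2330 PHz = 2.33·10^18 Hz.
Since E = hf for a photon, E = 1.544·10^-15 J.
Converting to keV: E = 9.636 keV ≈ 9.64 keV.

9.64 keV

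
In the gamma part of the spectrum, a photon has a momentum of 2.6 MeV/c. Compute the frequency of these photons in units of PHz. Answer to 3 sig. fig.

(h = 6.62607015·10^-34 J·s, c = 2.99792458·10^8 m/s, 1 eV = 1.602176634·10^-19 J.)
First convert: p = 2.6 MeV/c = 1.3895·10^-21 kg·m/s.
For a photon f = pc/h, so f = 6.287·10^20 Hz.
Converting to PHz: f = 628700 PHz ≈ 6.29·10^5 PHz.

6.29·10^5 PHz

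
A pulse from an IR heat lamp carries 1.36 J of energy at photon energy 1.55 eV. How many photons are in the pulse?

5.48 × 10^18 photons

Per-photon energy: E = 2.483 × 10^-19 J (from energy = 1.55 eV).
N = E_total / E_photon = 1.36 J / 2.483 × 10^-19 J = 5.48 × 10^18.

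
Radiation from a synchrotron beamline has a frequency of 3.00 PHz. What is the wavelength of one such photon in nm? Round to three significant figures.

99.9 nm

(c = 2.99792458 × 10^8 m/s.)
Convert to SI: f = 3.00 PHz = 3.00 × 10^15 Hz.
Apply λ = c/f: λ = 9.993 × 10^-8 m.
Converting to nm: λ = 99.93 nm ≈ 99.9 nm.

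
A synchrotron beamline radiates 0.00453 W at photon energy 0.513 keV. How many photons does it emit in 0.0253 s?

1.39·10^12 photons

Total energy: E_total = P·t = 0.00453 × 0.0253 = 1.146·10^-4 J.
Per-photon energy: E = 8.219·10^-17 J.
N = E_total / E_photon = 1.39·10^12.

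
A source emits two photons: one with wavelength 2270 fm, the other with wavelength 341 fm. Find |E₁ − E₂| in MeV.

Using E = hc/λ: E₁ = 8.751 × 10^-14 J, E₂ = 5.825 × 10^-13 J.
|ΔE| = |8.751 × 10^-14 − 5.825 × 10^-13| = 4.95 × 10^-13 J = 3.09 MeV.

3.09 MeV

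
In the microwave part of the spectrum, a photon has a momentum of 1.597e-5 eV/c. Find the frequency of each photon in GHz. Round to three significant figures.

Take h = 6.62607015e-34 J·s, c = 2.99792458e8 m/s, 1 eV = 1.602176634e-19 J.
First convert: p = 1.597e-5 eV/c = 8.5348e-33 kg·m/s.
For a photon f = pc/h, so f = 3.862e9 Hz.
Converting to GHz: f = 3.862 GHz ≈ 3.86 GHz.

3.86 GHz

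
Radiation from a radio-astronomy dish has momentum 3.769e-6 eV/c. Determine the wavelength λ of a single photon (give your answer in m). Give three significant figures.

0.329 m

(h = 6.62607015e-34 J·s, c = 2.99792458e8 m/s, 1 eV = 1.602176634e-19 J.)
Convert to SI: p = 3.769e-6 eV/c = 2.0143e-33 kg·m/s.
Since λ = h/p for a photon, λ = 0.3290 m.
So λ ≈ 0.329 m.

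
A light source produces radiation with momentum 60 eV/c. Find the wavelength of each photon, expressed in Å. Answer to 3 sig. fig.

207 Å

Take h = 6.62607015e-34 J·s, c = 2.99792458e8 m/s, 1 eV = 1.602176634e-19 J.
First convert: p = 60 eV/c = 3.2066e-26 kg·m/s.
Apply λ = h/p: λ = 2.066e-8 m.
Converting to Å: λ = 206.6 Å ≈ 207 Å.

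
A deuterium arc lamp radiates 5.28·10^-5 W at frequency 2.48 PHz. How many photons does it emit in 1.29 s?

4.14·10^13 photons

Total energy: E_total = P·t = 5.28·10^-5 × 1.29 = 6.811·10^-5 J.
Per-photon energy: E = 1.643·10^-18 J.
N = E_total / E_photon = 4.14·10^13.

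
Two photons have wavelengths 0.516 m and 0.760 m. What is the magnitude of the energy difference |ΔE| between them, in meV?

Using E = hc/λ: E₁ = 3.850e-25 J, E₂ = 2.614e-25 J.
|ΔE| = |3.850e-25 − 2.614e-25| = 1.24e-25 J = 7.71e-4 meV.

7.71e-4 meV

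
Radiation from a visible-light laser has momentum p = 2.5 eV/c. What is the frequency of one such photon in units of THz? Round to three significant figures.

Take h = 6.62607015e-34 J·s, c = 2.99792458e8 m/s, 1 eV = 1.602176634e-19 J.
In SI units: p = 2.5 eV/c = 1.3361e-27 kg·m/s.
Apply f = pc/h: f = 6.045e14 Hz.
Converting to THz: f = 604.5 THz ≈ 604 THz.

604 THz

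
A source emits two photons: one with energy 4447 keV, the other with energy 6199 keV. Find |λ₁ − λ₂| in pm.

Using λ = hc/E: λ₁ = 2.7880·10^-13 m, λ₂ = 2.0001·10^-13 m.
|Δλ| = |2.7880·10^-13 − 2.0001·10^-13| = 7.88·10^-14 m = 0.0788 pm.

0.0788 pm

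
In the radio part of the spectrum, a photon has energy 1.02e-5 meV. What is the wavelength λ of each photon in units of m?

(h = 6.62607015e-34 J·s, c = 2.99792458e8 m/s, 1 eV = 1.602176634e-19 J.)
First convert: E = 1.02e-5 meV = 1.6342e-27 J.
Since λ = hc/E for a photon, λ = 121.6 m.
So λ ≈ 122 m.

122 m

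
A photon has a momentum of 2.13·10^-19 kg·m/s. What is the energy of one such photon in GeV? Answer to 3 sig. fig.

0.399 GeV

For a photon E = pc, so E = 6.386·10^-11 J.
Converting to GeV: E = 0.3986 GeV ≈ 0.399 GeV.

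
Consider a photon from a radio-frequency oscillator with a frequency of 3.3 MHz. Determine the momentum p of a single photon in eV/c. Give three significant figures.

1.36e-8 eV/c

Take h = 6.62607015e-34 J·s, c = 2.99792458e8 m/s, 1 eV = 1.602176634e-19 J.
Convert to SI: f = 3.3 MHz = 3.3e6 Hz.
The photon relation is p = hf/c, giving p = 7.294e-36 kg·m/s.
Converting to eV/c: p = 1.365e-8 eV/c ≈ 1.36e-8 eV/c.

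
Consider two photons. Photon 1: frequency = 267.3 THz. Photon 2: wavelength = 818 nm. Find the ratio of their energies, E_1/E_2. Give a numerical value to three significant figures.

0.729

E_1 = 1.771 × 10^-19 J (from frequency = 267.3 THz, via E = hf).
E_2 = 2.428 × 10^-19 J (from wavelength = 818 nm, via E = hc/λ).
Ratio = 1.771 × 10^-19 / 2.428 × 10^-19 = 0.729.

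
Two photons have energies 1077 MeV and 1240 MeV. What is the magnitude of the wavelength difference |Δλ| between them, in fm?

Using λ = hc/E: λ₁ = 1.1512 × 10^-15 m, λ₂ = 9.9987 × 10^-16 m.
|Δλ| = |1.1512 × 10^-15 − 9.9987 × 10^-16| = 1.51 × 10^-16 m = 0.151 fm.

0.151 fm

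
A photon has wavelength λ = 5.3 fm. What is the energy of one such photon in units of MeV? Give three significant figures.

234 MeV

Convert to SI: λ = 5.3 fm = 5.3 × 10^-15 m.
Apply E = hc/λ: E = 3.748 × 10^-11 J.
Converting to MeV: E = 233.9 MeV ≈ 234 MeV.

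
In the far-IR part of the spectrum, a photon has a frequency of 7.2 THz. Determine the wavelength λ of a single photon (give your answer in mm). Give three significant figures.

First convert: f = 7.2 THz = 7.2e12 Hz.
Apply λ = c/f: λ = 4.164e-5 m.
Converting to mm: λ = 0.04164 mm ≈ 0.0416 mm.

0.0416 mm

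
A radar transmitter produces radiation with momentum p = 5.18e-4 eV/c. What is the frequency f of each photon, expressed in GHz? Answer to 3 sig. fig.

Convert to SI: p = 5.18e-4 eV/c = 2.7683e-31 kg·m/s.
Apply f = pc/h: f = 1.253e11 Hz.
Converting to GHz: f = 125.3 GHz ≈ 125 GHz.

125 GHz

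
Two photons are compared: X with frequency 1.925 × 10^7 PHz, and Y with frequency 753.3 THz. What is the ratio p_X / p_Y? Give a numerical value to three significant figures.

p_X = 4.255 × 10^-20 kg·m/s (from frequency = 1.925 × 10^7 PHz, via p = hf/c).
p_Y = 1.665 × 10^-27 kg·m/s (from frequency = 753.3 THz, via p = hf/c).
Ratio = 4.255 × 10^-20 / 1.665 × 10^-27 = 2.56 × 10^7.

2.56 × 10^7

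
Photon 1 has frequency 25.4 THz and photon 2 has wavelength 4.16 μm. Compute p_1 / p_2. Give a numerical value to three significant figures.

p_1 = 5.614 × 10^-29 kg·m/s (from frequency = 25.4 THz, via p = hf/c).
p_2 = 1.593 × 10^-28 kg·m/s (from wavelength = 4.16 μm, via p = h/λ).
Ratio = 5.614 × 10^-29 / 1.593 × 10^-28 = 0.352.

0.352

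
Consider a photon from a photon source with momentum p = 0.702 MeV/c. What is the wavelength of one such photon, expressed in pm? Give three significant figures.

Take h = 6.62607015e-34 J·s, c = 2.99792458e8 m/s, 1 eV = 1.602176634e-19 J.
In SI units: p = 0.702 MeV/c = 3.7517e-22 kg·m/s.
Since λ = h/p for a photon, λ = 1.766e-12 m.
Converting to pm: λ = 1.766 pm ≈ 1.77 pm.

1.77 pm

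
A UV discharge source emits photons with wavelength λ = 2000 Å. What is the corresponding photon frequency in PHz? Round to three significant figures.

1.50 PHz

Use c = 2.99792458 × 10^8 m/s.
In SI units: λ = 2000 Å = 2.0 × 10^-7 m.
Since f = c/λ for a photon, f = 1.499 × 10^15 Hz.
Converting to PHz: f = 1.499 PHz ≈ 1.50 PHz.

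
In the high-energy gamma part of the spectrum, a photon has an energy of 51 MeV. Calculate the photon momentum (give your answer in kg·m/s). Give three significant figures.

Use c = 2.99792458 × 10^8 m/s, 1 eV = 1.602176634 × 10^-19 J.
In SI units: E = 51 MeV = 8.1711 × 10^-12 J.
For a photon p = E/c, so p = 2.726 × 10^-20 kg·m/s.
So p ≈ 2.73 × 10^-20 kg·m/s.

2.73 × 10^-20 kg·m/s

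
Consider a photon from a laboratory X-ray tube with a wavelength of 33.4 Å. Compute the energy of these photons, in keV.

In SI units: λ = 33.4 Å = 3.34 × 10^-9 m.
For a photon E = hc/λ, so E = 5.947 × 10^-17 J.
Converting to keV: E = 0.3712 keV ≈ 0.371 keV.

0.371 keV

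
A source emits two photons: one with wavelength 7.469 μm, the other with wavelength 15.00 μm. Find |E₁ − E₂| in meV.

83.3 meV

Using E = hc/λ: E₁ = 2.6596·10^-20 J, E₂ = 1.3243·10^-20 J.
|ΔE| = |2.6596·10^-20 − 1.3243·10^-20| = 1.34·10^-20 J = 83.3 meV.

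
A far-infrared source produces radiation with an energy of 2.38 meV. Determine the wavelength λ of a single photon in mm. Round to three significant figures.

In SI units: E = 2.38 meV = 3.8132e-22 J.
Apply λ = hc/E: λ = 5.209e-4 m.
Converting to mm: λ = 0.5209 mm ≈ 0.521 mm.

0.521 mm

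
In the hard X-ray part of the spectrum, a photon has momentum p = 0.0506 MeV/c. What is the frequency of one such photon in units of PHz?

Take h = 6.62607015 × 10^-34 J·s, c = 2.99792458 × 10^8 m/s, 1 eV = 1.602176634 × 10^-19 J.
First convert: p = 0.0506 MeV/c = 2.7042 × 10^-23 kg·m/s.
Apply f = pc/h: f = 1.224 × 10^19 Hz.
Converting to PHz: f = 12240 PHz ≈ 1.22 × 10^4 PHz.

1.22 × 10^4 PHz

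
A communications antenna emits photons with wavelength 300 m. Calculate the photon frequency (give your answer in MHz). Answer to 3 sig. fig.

The photon relation is f = c/λ, giving f = 999300 Hz.
Converting to MHz: f = 0.9993 MHz ≈ 0.999 MHz.

0.999 MHz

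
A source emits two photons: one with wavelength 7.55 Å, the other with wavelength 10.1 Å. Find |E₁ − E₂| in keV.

0.415 keV

Using E = hc/λ: E₁ = 2.631·10^-16 J, E₂ = 1.967·10^-16 J.
|ΔE| = |2.631·10^-16 − 1.967·10^-16| = 6.64·10^-17 J = 0.415 keV.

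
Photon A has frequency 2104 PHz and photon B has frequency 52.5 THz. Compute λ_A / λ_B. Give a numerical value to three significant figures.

2.50e-5

λ_A = 1.425e-10 m (from frequency = 2104 PHz, via λ = c/f).
λ_B = 5.710e-6 m (from frequency = 52.5 THz, via λ = c/f).
Ratio = 1.425e-10 / 5.710e-6 = 2.50e-5.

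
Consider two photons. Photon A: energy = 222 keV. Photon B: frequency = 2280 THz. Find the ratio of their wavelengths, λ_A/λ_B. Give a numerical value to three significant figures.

λ_A = 5.585·10^-12 m (from energy = 222 keV, via λ = hc/E).
λ_B = 1.315·10^-7 m (from frequency = 2280 THz, via λ = c/f).
Ratio = 5.585·10^-12 / 1.315·10^-7 = 4.25·10^-5.

4.25·10^-5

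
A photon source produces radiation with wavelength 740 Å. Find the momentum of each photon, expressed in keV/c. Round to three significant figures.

Convert to SI: λ = 740 Å = 7.40e-8 m.
The photon relation is p = h/λ, giving p = 8.954e-27 kg·m/s.
Converting to keV/c: p = 0.01675 keV/c ≈ 0.0168 keV/c.

0.0168 keV/c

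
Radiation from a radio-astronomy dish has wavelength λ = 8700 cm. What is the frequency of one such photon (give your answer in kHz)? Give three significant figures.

3450 kHz

(c = 2.99792458·10^8 m/s.)
First convert: λ = 8700 cm = 87 m.
Apply f = c/λ: f = 3.446·10^6 Hz.
Converting to kHz: f = 3446 kHz ≈ 3450 kHz.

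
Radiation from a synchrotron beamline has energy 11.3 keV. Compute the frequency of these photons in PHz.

In SI units: E = 11.3 keV = 1.8105e-15 J.
Since f = E/h for a photon, f = 2.732e18 Hz.
Converting to PHz: f = 2732 PHz ≈ 2730 PHz.

2730 PHz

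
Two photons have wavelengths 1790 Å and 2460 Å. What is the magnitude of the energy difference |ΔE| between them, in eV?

1.89 eV

Using E = hc/λ: E₁ = 1.110e-18 J, E₂ = 8.075e-19 J.
|ΔE| = |1.110e-18 − 8.075e-19| = 3.02e-19 J = 1.89 eV.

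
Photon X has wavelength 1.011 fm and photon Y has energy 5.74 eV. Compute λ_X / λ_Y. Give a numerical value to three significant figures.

4.68·10^-9

λ_X = 1.011·10^-15 m (from wavelength = 1.011 fm, via λ given directly).
λ_Y = 2.160·10^-7 m (from energy = 5.74 eV, via λ = hc/E).
Ratio = 1.011·10^-15 / 2.160·10^-7 = 4.68·10^-9.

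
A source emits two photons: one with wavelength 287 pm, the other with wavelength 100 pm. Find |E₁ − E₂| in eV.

8080 eV

Using E = hc/λ: E₁ = 6.921 × 10^-16 J, E₂ = 1.986 × 10^-15 J.
|ΔE| = |6.921 × 10^-16 − 1.986 × 10^-15| = 1.29 × 10^-15 J = 8080 eV.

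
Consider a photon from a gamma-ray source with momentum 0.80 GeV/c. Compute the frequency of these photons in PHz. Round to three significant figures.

(h = 6.62607015·10^-34 J·s, c = 2.99792458·10^8 m/s, 1 eV = 1.602176634·10^-19 J.)
First convert: p = 0.80 GeV/c = 4.2754·10^-19 kg·m/s.
Since f = pc/h for a photon, f = 1.934·10^23 Hz.
Converting to PHz: f = 1.934·10^8 PHz ≈ 1.93·10^8 PHz.

1.93·10^8 PHz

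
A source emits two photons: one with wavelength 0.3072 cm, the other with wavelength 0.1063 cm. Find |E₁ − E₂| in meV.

Using E = hc/λ: E₁ = 6.4663e-23 J, E₂ = 1.8687e-22 J.
|ΔE| = |6.4663e-23 − 1.8687e-22| = 1.22e-22 J = 0.763 meV.

0.763 meV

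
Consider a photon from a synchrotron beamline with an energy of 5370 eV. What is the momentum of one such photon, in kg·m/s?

(c = 2.99792458 × 10^8 m/s, 1 eV = 1.602176634 × 10^-19 J.)
In SI units: E = 5370 eV = 8.6037 × 10^-16 J.
Since p = E/c for a photon, p = 2.870 × 10^-24 kg·m/s.
So p ≈ 2.87 × 10^-24 kg·m/s.

2.87 × 10^-24 kg·m/s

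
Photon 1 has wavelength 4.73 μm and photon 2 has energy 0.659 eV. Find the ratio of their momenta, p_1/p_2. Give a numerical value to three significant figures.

p_1 = 1.401e-28 kg·m/s (from wavelength = 4.73 μm, via p = h/λ).
p_2 = 3.522e-28 kg·m/s (from energy = 0.659 eV, via p = E/c).
Ratio = 1.401e-28 / 3.522e-28 = 0.398.

0.398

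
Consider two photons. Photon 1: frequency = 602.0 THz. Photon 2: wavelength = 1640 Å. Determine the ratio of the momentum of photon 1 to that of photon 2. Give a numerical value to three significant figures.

0.329

p_1 = 1.331 × 10^-27 kg·m/s (from frequency = 602.0 THz, via p = hf/c).
p_2 = 4.040 × 10^-27 kg·m/s (from wavelength = 1640 Å, via p = h/λ).
Ratio = 1.331 × 10^-27 / 4.040 × 10^-27 = 0.329.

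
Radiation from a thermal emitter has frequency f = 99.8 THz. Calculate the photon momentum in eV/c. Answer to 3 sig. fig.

0.413 eV/c

In SI units: f = 99.8 THz = 9.98e13 Hz.
For a photon p = hf/c, so p = 2.206e-28 kg·m/s.
Converting to eV/c: p = 0.4127 eV/c ≈ 0.413 eV/c.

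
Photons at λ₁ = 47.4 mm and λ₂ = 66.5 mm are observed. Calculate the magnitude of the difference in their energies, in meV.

7.51e-3 meV

Using E = hc/λ: E₁ = 4.191e-24 J, E₂ = 2.987e-24 J.
|ΔE| = |4.191e-24 − 2.987e-24| = 1.20e-24 J = 7.51e-3 meV.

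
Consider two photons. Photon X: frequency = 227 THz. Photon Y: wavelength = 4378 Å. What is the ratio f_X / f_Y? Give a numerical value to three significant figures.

f_X = 2.270 × 10^14 Hz (from frequency = 227 THz, via f given directly).
f_Y = 6.848 × 10^14 Hz (from wavelength = 4378 Å, via f = c/λ).
Ratio = 2.270 × 10^14 / 6.848 × 10^14 = 0.331.

0.331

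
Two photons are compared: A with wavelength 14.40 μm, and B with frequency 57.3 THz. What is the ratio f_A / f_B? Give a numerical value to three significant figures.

0.363

f_A = 2.082·10^13 Hz (from wavelength = 14.40 μm, via f = c/λ).
f_B = 5.730·10^13 Hz (from frequency = 57.3 THz, via f given directly).
Ratio = 2.082·10^13 / 5.730·10^13 = 0.363.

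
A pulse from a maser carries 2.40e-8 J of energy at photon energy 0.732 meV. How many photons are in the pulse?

2.05e14 photons

Per-photon energy: E = 1.173e-22 J (from energy = 0.732 meV).
N = E_total / E_photon = 2.40e-8 J / 1.173e-22 J = 2.05e14.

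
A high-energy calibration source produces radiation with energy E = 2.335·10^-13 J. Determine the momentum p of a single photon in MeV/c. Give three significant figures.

For a photon p = E/c, so p = 7.789·10^-22 kg·m/s.
Converting to MeV/c: p = 1.457 MeV/c ≈ 1.46 MeV/c.

1.46 MeV/c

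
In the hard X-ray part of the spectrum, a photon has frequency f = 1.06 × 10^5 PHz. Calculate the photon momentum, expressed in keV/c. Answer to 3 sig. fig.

Convert to SI: f = 1.06 × 10^5 PHz = 1.06 × 10^20 Hz.
Apply p = hf/c: p = 2.343 × 10^-22 kg·m/s.
Converting to keV/c: p = 438.4 keV/c ≈ 438 keV/c.

438 keV/c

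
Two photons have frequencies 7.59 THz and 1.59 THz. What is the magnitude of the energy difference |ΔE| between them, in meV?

24.8 meV

Using E = hf: E₁ = 5.029e-21 J, E₂ = 1.054e-21 J.
|ΔE| = |5.029e-21 − 1.054e-21| = 3.98e-21 J = 24.8 meV.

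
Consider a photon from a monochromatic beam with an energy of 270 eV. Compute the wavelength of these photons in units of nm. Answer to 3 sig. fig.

First convert: E = 270 eV = 4.3259e-17 J.
Apply λ = hc/E: λ = 4.592e-9 m.
Converting to nm: λ = 4.592 nm ≈ 4.59 nm.

4.59 nm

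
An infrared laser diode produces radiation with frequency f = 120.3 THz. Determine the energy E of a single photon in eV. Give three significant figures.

0.498 eV

Convert to SI: f = 120.3 THz = 1.203e14 Hz.
For a photon E = hf, so E = 7.971e-20 J.
Converting to eV: E = 0.4975 eV ≈ 0.498 eV.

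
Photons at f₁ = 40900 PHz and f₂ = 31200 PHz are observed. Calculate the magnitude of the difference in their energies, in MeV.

Using E = hf: E₁ = 2.710e-14 J, E₂ = 2.067e-14 J.
|ΔE| = |2.710e-14 − 2.067e-14| = 6.43e-15 J = 0.0401 MeV.

0.0401 MeV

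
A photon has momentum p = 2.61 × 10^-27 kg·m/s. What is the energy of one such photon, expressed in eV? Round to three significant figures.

(c = 2.99792458 × 10^8 m/s, 1 eV = 1.602176634 × 10^-19 J.)
For a photon E = pc, so E = 7.825 × 10^-19 J.
Converting to eV: E = 4.884 eV ≈ 4.88 eV.

4.88 eV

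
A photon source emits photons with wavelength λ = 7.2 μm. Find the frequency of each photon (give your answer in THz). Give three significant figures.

41.6 THz

Convert to SI: λ = 7.2 μm = 7.2 × 10^-6 m.
Since f = c/λ for a photon, f = 4.164 × 10^13 Hz.
Converting to THz: f = 41.64 THz ≈ 41.6 THz.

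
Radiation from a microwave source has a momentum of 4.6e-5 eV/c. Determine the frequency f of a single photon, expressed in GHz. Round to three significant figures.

(h = 6.62607015e-34 J·s, c = 2.99792458e8 m/s, 1 eV = 1.602176634e-19 J.)
Convert to SI: p = 4.6e-5 eV/c = 2.4584e-32 kg·m/s.
The photon relation is f = pc/h, giving f = 1.112e10 Hz.
Converting to GHz: f = 11.12 GHz ≈ 11.1 GHz.

11.1 GHz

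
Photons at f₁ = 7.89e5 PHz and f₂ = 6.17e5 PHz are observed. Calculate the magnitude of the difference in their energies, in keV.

711 keV

Using E = hf: E₁ = 5.228e-13 J, E₂ = 4.088e-13 J.
|ΔE| = |5.228e-13 − 4.088e-13| = 1.14e-13 J = 711 keV.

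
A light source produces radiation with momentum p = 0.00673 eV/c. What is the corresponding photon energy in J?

First convert: p = 0.00673 eV/c = 3.5967 × 10^-30 kg·m/s.
The photon relation is E = pc, giving E = 1.078 × 10^-21 J.
So E ≈ 1.08 × 10^-21 J.

1.08 × 10^-21 J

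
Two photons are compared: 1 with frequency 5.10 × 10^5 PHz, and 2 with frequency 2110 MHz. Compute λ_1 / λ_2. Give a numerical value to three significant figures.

4.14 × 10^-12

λ_1 = 5.878 × 10^-13 m (from frequency = 5.10 × 10^5 PHz, via λ = c/f).
λ_2 = 0.1421 m (from frequency = 2110 MHz, via λ = c/f).
Ratio = 5.878 × 10^-13 / 0.1421 = 4.14 × 10^-12.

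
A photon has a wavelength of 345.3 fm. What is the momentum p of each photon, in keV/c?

3590 keV/c

Use h = 6.62607015e-34 J·s, c = 2.99792458e8 m/s, 1 eV = 1.602176634e-19 J.
Convert to SI: λ = 345.3 fm = 3.453e-13 m.
For a photon p = h/λ, so p = 1.919e-21 kg·m/s.
Converting to keV/c: p = 3591 keV/c ≈ 3590 keV/c.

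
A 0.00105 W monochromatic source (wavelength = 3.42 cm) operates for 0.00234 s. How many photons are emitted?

Total energy: E_total = P·t = 0.00105 × 0.00234 = 2.457 × 10^-6 J.
Per-photon energy: E = 5.808 × 10^-24 J.
N = E_total / E_photon = 4.23 × 10^17.

4.23 × 10^17 photons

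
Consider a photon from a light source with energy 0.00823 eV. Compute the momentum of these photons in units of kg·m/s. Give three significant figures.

First convert: E = 0.00823 eV = 1.3186 × 10^-21 J.
For a photon p = E/c, so p = 4.398 × 10^-30 kg·m/s.
So p ≈ 4.40 × 10^-30 kg·m/s.

4.40 × 10^-30 kg·m/s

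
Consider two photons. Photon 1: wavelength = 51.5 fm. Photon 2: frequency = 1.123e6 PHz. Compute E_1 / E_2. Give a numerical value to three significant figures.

E_1 = 3.857e-12 J (from wavelength = 51.5 fm, via E = hc/λ).
E_2 = 7.441e-13 J (from frequency = 1.123e6 PHz, via E = hf).
Ratio = 3.857e-12 / 7.441e-13 = 5.18.

5.18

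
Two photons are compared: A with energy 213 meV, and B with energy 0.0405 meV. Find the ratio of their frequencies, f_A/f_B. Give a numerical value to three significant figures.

f_A = 5.150 × 10^13 Hz (from energy = 213 meV, via f = E/h).
f_B = 9.793 × 10^9 Hz (from energy = 0.0405 meV, via f = E/h).
Ratio = 5.150 × 10^13 / 9.793 × 10^9 = 5260.

5260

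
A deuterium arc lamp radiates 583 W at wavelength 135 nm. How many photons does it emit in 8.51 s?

3.37e21 photons

Total energy: E_total = P·t = 583 × 8.51 = 4961 J.
Per-photon energy: E = 1.471e-18 J.
N = E_total / E_photon = 3.37e21.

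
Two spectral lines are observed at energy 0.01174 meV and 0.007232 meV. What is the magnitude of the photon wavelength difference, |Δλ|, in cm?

Using λ = hc/E: λ₁ = 0.10561 m, λ₂ = 0.17144 m.
|Δλ| = |0.10561 − 0.17144| = 0.0658 m = 6.58 cm.

6.58 cm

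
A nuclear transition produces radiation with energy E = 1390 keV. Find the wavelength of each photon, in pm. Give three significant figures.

Use h = 6.62607015e-34 J·s, c = 2.99792458e8 m/s, 1 eV = 1.602176634e-19 J.
In SI units: E = 1390 keV = 2.2270e-13 J.
Since λ = hc/E for a photon, λ = 8.920e-13 m.
Converting to pm: λ = 0.8920 pm ≈ 0.892 pm.

0.892 pm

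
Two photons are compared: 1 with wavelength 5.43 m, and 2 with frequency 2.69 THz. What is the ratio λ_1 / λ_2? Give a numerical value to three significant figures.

λ_1 = 5.430 m (from wavelength = 5.43 m, via λ given directly).
λ_2 = 1.114 × 10^-4 m (from frequency = 2.69 THz, via λ = c/f).
Ratio = 5.430 / 1.114 × 10^-4 = 4.87 × 10^4.

4.87 × 10^4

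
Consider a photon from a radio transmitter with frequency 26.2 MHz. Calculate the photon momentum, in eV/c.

1.08e-7 eV/c

In SI units: f = 26.2 MHz = 2.62e7 Hz.
Since p = hf/c for a photon, p = 5.791e-35 kg·m/s.
Converting to eV/c: p = 1.084e-7 eV/c ≈ 1.08e-7 eV/c.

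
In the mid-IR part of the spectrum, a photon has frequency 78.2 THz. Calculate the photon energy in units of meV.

323 meV

First convert: f = 78.2 THz = 7.82 × 10^13 Hz.
Apply E = hf: E = 5.182 × 10^-20 J.
Converting to meV: E = 323.4 meV ≈ 323 meV.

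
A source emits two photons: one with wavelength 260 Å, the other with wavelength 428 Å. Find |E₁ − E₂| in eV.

Using E = hc/λ: E₁ = 7.640e-18 J, E₂ = 4.641e-18 J.
|ΔE| = |7.640e-18 − 4.641e-18| = 3.00e-18 J = 18.7 eV.

18.7 eV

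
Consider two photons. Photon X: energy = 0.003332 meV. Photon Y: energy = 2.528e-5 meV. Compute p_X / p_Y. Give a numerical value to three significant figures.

p_X = 1.781e-33 kg·m/s (from energy = 0.003332 meV, via p = E/c).
p_Y = 1.351e-35 kg·m/s (from energy = 2.528e-5 meV, via p = E/c).
Ratio = 1.781e-33 / 1.351e-35 = 132.

132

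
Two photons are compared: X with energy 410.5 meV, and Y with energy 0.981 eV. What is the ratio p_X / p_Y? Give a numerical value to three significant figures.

p_X = 2.194 × 10^-28 kg·m/s (from energy = 410.5 meV, via p = E/c).
p_Y = 5.243 × 10^-28 kg·m/s (from energy = 0.981 eV, via p = E/c).
Ratio = 2.194 × 10^-28 / 5.243 × 10^-28 = 0.418.

0.418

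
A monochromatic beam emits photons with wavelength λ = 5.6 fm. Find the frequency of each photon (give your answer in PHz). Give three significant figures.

5.35e7 PHz

First convert: λ = 5.6 fm = 5.6e-15 m.
The photon relation is f = c/λ, giving f = 5.353e22 Hz.
Converting to PHz: f = 5.353e7 PHz ≈ 5.35e7 PHz.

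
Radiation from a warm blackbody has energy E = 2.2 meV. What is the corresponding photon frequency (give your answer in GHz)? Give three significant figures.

First convert: E = 2.2 meV = 3.5248 × 10^-22 J.
Since f = E/h for a photon, f = 5.320 × 10^11 Hz.
Converting to GHz: f = 532.0 GHz ≈ 532 GHz.

532 GHz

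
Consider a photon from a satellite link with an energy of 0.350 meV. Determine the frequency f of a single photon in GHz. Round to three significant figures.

Use h = 6.62607015e-34 J·s, 1 eV = 1.602176634e-19 J.
First convert: E = 0.350 meV = 5.6076e-23 J.
Since f = E/h for a photon, f = 8.463e10 Hz.
Converting to GHz: f = 84.63 GHz ≈ 84.6 GHz.

84.6 GHz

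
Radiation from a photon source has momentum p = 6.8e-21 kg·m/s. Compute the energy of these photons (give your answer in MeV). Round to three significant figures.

Use c = 2.99792458e8 m/s, 1 eV = 1.602176634e-19 J.
The photon relation is E = pc, giving E = 2.039e-12 J.
Converting to MeV: E = 12.72 MeV ≈ 12.7 MeV.

12.7 MeV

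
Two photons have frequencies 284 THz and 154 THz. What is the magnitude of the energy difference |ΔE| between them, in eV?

0.538 eV

Using E = hf: E₁ = 1.882e-19 J, E₂ = 1.020e-19 J.
|ΔE| = |1.882e-19 − 1.020e-19| = 8.61e-20 J = 0.538 eV.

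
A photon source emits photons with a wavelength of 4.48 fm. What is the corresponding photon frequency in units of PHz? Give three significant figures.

6.69e7 PHz

Take c = 2.99792458e8 m/s.
First convert: λ = 4.48 fm = 4.48e-15 m.
The photon relation is f = c/λ, giving f = 6.692e22 Hz.
Converting to PHz: f = 6.692e7 PHz ≈ 6.69e7 PHz.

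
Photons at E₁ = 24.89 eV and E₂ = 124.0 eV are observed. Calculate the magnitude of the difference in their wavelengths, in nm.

Using λ = hc/E: λ₁ = 4.9813e-8 m, λ₂ = 9.9987e-9 m.
|Δλ| = |4.9813e-8 − 9.9987e-9| = 3.98e-8 m = 39.8 nm.

39.8 nm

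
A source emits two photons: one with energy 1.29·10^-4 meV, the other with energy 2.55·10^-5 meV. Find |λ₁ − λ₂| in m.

39.0 m

Using λ = hc/E: λ₁ = 9.611 m, λ₂ = 48.62 m.
|Δλ| = |9.611 − 48.62| = 39.0 m.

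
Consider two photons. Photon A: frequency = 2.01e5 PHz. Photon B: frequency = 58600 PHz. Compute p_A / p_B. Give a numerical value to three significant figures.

p_A = 4.443e-22 kg·m/s (from frequency = 2.01e5 PHz, via p = hf/c).
p_B = 1.295e-22 kg·m/s (from frequency = 58600 PHz, via p = hf/c).
Ratio = 4.443e-22 / 1.295e-22 = 3.43.

3.43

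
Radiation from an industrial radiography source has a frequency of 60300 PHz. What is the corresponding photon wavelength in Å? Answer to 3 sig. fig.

0.0497 Å

Take c = 2.99792458·10^8 m/s.
In SI units: f = 60300 PHz = 6.03·10^19 Hz.
For a photon λ = c/f, so λ = 4.972·10^-12 m.
Converting to Å: λ = 0.04972 Å ≈ 0.0497 Å.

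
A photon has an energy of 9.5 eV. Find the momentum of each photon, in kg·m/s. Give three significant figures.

In SI units: E = 9.5 eV = 1.5221e-18 J.
The photon relation is p = E/c, giving p = 5.077e-27 kg·m/s.
So p ≈ 5.08e-27 kg·m/s.

5.08e-27 kg·m/s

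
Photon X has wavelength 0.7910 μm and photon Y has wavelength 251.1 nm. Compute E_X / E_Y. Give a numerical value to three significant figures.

0.317

E_X = 2.511e-19 J (from wavelength = 0.7910 μm, via E = hc/λ).
E_Y = 7.911e-19 J (from wavelength = 251.1 nm, via E = hc/λ).
Ratio = 2.511e-19 / 7.911e-19 = 0.317.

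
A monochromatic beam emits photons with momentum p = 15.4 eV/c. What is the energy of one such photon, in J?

2.47 × 10^-18 J

Take c = 2.99792458 × 10^8 m/s, 1 eV = 1.602176634 × 10^-19 J.
In SI units: p = 15.4 eV/c = 8.2302 × 10^-27 kg·m/s.
Apply E = pc: E = 2.467 × 10^-18 J.
So E ≈ 2.47 × 10^-18 J.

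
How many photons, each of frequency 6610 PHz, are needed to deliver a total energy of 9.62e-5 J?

Per-photon energy: E = 4.380e-15 J (from frequency = 6610 PHz).
N = E_total / E_photon = 9.62e-5 J / 4.380e-15 J = 2.20e10.

2.20e10 photons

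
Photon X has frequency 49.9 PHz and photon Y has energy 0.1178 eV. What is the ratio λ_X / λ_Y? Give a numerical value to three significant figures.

5.71 × 10^-4

λ_X = 6.008 × 10^-9 m (from frequency = 49.9 PHz, via λ = c/f).
λ_Y = 1.052 × 10^-5 m (from energy = 0.1178 eV, via λ = hc/E).
Ratio = 6.008 × 10^-9 / 1.052 × 10^-5 = 5.71 × 10^-4.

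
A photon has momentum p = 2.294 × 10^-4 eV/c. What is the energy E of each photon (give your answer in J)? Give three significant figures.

First convert: p = 2.294 × 10^-4 eV/c = 1.2260 × 10^-31 kg·m/s.
Apply E = pc: E = 3.675 × 10^-23 J.
So E ≈ 3.68 × 10^-23 J.

3.68 × 10^-23 J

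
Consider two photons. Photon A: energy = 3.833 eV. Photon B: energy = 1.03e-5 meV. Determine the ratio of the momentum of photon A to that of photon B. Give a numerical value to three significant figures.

3.72e8

p_A = 2.048e-27 kg·m/s (from energy = 3.833 eV, via p = E/c).
p_B = 5.505e-36 kg·m/s (from energy = 1.03e-5 meV, via p = E/c).
Ratio = 2.048e-27 / 5.505e-36 = 3.72e8.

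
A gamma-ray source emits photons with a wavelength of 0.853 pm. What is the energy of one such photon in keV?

Convert to SI: λ = 0.853 pm = 8.53e-13 m.
Since E = hc/λ for a photon, E = 2.329e-13 J.
Converting to keV: E = 1454 keV ≈ 1450 keV.

1450 keV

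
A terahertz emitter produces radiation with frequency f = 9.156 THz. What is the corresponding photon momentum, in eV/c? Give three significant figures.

0.0379 eV/c

Use h = 6.62607015e-34 J·s, c = 2.99792458e8 m/s, 1 eV = 1.602176634e-19 J.
First convert: f = 9.156 THz = 9.156e12 Hz.
Apply p = hf/c: p = 2.024e-29 kg·m/s.
Converting to eV/c: p = 0.03787 eV/c ≈ 0.0379 eV/c.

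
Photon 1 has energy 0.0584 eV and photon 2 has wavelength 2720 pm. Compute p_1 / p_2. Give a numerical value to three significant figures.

1.28 × 10^-4

p_1 = 3.121 × 10^-29 kg·m/s (from energy = 0.0584 eV, via p = E/c).
p_2 = 2.436 × 10^-25 kg·m/s (from wavelength = 2720 pm, via p = h/λ).
Ratio = 3.121 × 10^-29 / 2.436 × 10^-25 = 1.28 × 10^-4.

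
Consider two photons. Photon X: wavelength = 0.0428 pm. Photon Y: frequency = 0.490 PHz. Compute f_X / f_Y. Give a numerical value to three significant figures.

f_X = 7.004e21 Hz (from wavelength = 0.0428 pm, via f = c/λ).
f_Y = 4.900e14 Hz (from frequency = 0.490 PHz, via f given directly).
Ratio = 7.004e21 / 4.900e14 = 1.43e7.

1.43e7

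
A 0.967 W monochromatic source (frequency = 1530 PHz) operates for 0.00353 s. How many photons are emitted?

Total energy: E_total = P·t = 0.967 × 0.00353 = 0.003414 J.
Per-photon energy: E = 1.014e-15 J.
N = E_total / E_photon = 3.37e12.

3.37e12 photons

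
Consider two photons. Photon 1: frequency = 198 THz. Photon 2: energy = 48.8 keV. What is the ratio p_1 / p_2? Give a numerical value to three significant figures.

p_1 = 4.376e-28 kg·m/s (from frequency = 198 THz, via p = hf/c).
p_2 = 2.608e-23 kg·m/s (from energy = 48.8 keV, via p = E/c).
Ratio = 4.376e-28 / 2.608e-23 = 1.68e-5.

1.68e-5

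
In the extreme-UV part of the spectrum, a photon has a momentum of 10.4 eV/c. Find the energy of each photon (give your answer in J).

Take c = 2.99792458·10^8 m/s, 1 eV = 1.602176634·10^-19 J.
First convert: p = 10.4 eV/c = 5.5581·10^-27 kg·m/s.
Apply E = pc: E = 1.666·10^-18 J.
So E ≈ 1.67·10^-18 J.

1.67·10^-18 J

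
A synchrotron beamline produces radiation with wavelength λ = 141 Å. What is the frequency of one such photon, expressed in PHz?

21.3 PHz

Convert to SI: λ = 141 Å = 1.41 × 10^-8 m.
Apply f = c/λ: f = 2.126 × 10^16 Hz.
Converting to PHz: f = 21.26 PHz ≈ 21.3 PHz.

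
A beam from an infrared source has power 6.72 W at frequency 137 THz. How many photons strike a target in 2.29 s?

Total energy: E_total = P·t = 6.72 × 2.29 = 15.39 J.
Per-photon energy: E = 9.078e-20 J.
N = E_total / E_photon = 1.70e20.

1.70e20 photons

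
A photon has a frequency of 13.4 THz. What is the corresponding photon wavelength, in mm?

(c = 2.99792458 × 10^8 m/s.)
First convert: f = 13.4 THz = 1.34 × 10^13 Hz.
The photon relation is λ = c/f, giving λ = 2.237 × 10^-5 m.
Converting to mm: λ = 0.02237 mm ≈ 0.0224 mm.

0.0224 mm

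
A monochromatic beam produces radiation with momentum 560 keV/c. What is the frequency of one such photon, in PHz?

Use h = 6.62607015 × 10^-34 J·s, c = 2.99792458 × 10^8 m/s, 1 eV = 1.602176634 × 10^-19 J.
In SI units: p = 560 keV/c = 2.9928 × 10^-22 kg·m/s.
Since f = pc/h for a photon, f = 1.354 × 10^20 Hz.
Converting to PHz: f = 135400 PHz ≈ 1.35 × 10^5 PHz.

1.35 × 10^5 PHz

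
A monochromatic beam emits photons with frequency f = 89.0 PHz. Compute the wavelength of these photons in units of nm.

3.37 nm

Take c = 2.99792458e8 m/s.
In SI units: f = 89.0 PHz = 8.90e16 Hz.
For a photon λ = c/f, so λ = 3.368e-9 m.
Converting to nm: λ = 3.368 nm ≈ 3.37 nm.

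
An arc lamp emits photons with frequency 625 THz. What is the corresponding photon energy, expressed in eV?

2.58 eV

Take h = 6.62607015e-34 J·s, 1 eV = 1.602176634e-19 J.
Convert to SI: f = 625 THz = 6.25e14 Hz.
Apply E = hf: E = 4.141e-19 J.
Converting to eV: E = 2.585 eV ≈ 2.58 eV.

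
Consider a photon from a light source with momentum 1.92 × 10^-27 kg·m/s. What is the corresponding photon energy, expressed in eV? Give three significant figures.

3.59 eV

Since E = pc for a photon, E = 5.756 × 10^-19 J.
Converting to eV: E = 3.593 eV ≈ 3.59 eV.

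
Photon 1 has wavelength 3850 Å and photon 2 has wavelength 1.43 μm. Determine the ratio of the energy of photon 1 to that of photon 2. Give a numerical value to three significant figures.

3.71

E_1 = 5.160e-19 J (from wavelength = 3850 Å, via E = hc/λ).
E_2 = 1.389e-19 J (from wavelength = 1.43 μm, via E = hc/λ).
Ratio = 5.160e-19 / 1.389e-19 = 3.71.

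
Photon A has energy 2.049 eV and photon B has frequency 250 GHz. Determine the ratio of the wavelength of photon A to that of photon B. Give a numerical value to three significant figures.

λ_A = 6.051 × 10^-7 m (from energy = 2.049 eV, via λ = hc/E).
λ_B = 0.001199 m (from frequency = 250 GHz, via λ = c/f).
Ratio = 6.051 × 10^-7 / 0.001199 = 5.05 × 10^-4.

5.05 × 10^-4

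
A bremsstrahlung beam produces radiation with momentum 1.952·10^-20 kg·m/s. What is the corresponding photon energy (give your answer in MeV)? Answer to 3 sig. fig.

36.5 MeV

The photon relation is E = pc, giving E = 5.852·10^-12 J.
Converting to MeV: E = 36.52 MeV ≈ 36.5 MeV.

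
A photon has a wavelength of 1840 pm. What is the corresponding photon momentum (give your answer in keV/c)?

0.674 keV/c

Use h = 6.62607015e-34 J·s, c = 2.99792458e8 m/s, 1 eV = 1.602176634e-19 J.
Convert to SI: λ = 1840 pm = 1.84e-9 m.
Apply p = h/λ: p = 3.601e-25 kg·m/s.
Converting to keV/c: p = 0.6738 keV/c ≈ 0.674 keV/c.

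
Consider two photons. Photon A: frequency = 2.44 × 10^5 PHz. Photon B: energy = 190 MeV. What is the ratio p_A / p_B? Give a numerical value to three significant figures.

p_A = 5.393 × 10^-22 kg·m/s (from frequency = 2.44 × 10^5 PHz, via p = hf/c).
p_B = 1.015 × 10^-19 kg·m/s (from energy = 190 MeV, via p = E/c).
Ratio = 5.393 × 10^-22 / 1.015 × 10^-19 = 5.31 × 10^-3.

5.31 × 10^-3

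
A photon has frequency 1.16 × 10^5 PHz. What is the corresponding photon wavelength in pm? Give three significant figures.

2.58 pm

(c = 2.99792458 × 10^8 m/s.)
First convert: f = 1.16 × 10^5 PHz = 1.16 × 10^20 Hz.
For a photon λ = c/f, so λ = 2.584 × 10^-12 m.
Converting to pm: λ = 2.584 pm ≈ 2.58 pm.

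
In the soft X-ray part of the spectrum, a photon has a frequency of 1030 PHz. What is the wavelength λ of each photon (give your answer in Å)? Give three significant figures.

2.91 Å

Use c = 2.99792458·10^8 m/s.
First convert: f = 1030 PHz = 1.030·10^18 Hz.
The photon relation is λ = c/f, giving λ = 2.911·10^-10 m.
Converting to Å: λ = 2.911 Å ≈ 2.91 Å.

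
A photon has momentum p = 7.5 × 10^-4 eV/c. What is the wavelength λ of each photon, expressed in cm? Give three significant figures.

0.165 cm

First convert: p = 7.5 × 10^-4 eV/c = 4.0082 × 10^-31 kg·m/s.
The photon relation is λ = h/p, giving λ = 0.001653 m.
Converting to cm: λ = 0.1653 cm ≈ 0.165 cm.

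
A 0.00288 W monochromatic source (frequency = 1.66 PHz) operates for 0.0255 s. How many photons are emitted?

6.68 × 10^13 photons

Total energy: E_total = P·t = 0.00288 × 0.0255 = 7.344 × 10^-5 J.
Per-photon energy: E = 1.100 × 10^-18 J.
N = E_total / E_photon = 6.68 × 10^13.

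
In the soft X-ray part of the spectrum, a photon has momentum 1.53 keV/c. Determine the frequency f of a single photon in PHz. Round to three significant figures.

Convert to SI: p = 1.53 keV/c = 8.1768e-25 kg·m/s.
The photon relation is f = pc/h, giving f = 3.700e17 Hz.
Converting to PHz: f = 370.0 PHz ≈ 370 PHz.

370 PHz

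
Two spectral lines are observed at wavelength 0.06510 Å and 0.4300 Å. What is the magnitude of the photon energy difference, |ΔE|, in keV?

Using E = hc/λ: E₁ = 3.0514e-14 J, E₂ = 4.6196e-15 J.
|ΔE| = |3.0514e-14 − 4.6196e-15| = 2.59e-14 J = 162 keV.

162 keV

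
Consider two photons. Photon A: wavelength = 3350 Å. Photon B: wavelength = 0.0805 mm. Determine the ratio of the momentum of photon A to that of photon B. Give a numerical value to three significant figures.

240

p_A = 1.978e-27 kg·m/s (from wavelength = 3350 Å, via p = h/λ).
p_B = 8.231e-30 kg·m/s (from wavelength = 0.0805 mm, via p = h/λ).
Ratio = 1.978e-27 / 8.231e-30 = 240.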